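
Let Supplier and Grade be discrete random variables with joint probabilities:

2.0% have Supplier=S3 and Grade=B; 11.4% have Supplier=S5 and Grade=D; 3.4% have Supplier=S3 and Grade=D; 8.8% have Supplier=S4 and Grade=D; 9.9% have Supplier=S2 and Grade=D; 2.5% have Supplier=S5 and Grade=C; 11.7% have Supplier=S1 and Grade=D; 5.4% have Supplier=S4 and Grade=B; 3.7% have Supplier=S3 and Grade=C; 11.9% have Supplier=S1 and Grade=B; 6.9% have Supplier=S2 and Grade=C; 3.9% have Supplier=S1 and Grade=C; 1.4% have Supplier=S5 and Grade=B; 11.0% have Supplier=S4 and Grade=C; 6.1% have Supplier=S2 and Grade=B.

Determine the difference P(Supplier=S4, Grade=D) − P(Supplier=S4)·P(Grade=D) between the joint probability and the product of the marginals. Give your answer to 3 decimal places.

P(Supplier=S4) = 0.054 + 0.110 + 0.088 = 0.252.
P(Grade=D) = 0.117 + 0.099 + 0.034 + 0.088 + 0.114 = 0.452.
P(Supplier=S4, Grade=D) − P(Supplier=S4)P(Grade=D) = 0.088 − 0.252×0.452 = -0.026.

-0.026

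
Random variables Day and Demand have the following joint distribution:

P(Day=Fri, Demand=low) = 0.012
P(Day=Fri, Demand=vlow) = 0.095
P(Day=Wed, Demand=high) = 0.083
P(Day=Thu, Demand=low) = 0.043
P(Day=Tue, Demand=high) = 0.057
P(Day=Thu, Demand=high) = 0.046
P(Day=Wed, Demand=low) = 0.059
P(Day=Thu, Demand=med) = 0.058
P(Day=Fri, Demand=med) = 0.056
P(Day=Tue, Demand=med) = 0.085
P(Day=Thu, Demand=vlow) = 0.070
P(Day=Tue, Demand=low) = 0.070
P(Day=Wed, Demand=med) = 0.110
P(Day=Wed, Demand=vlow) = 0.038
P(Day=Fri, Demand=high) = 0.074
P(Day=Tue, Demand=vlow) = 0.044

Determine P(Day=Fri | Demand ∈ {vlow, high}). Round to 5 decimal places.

P(Demand=vlow) = 0.044 + 0.038 + 0.070 + 0.095 = 0.247.
P(Demand=high) = 0.057 + 0.083 + 0.046 + 0.074 = 0.260.
P(Demand ∈ {vlow, high}) = 0.247 + 0.260 = 0.507; P(Day=Fri, Demand ∈ {vlow, high}) = 0.095 + 0.074 = 0.169.
P(Day=Fri | Demand ∈ {vlow, high}) = 0.169/0.507 = 0.33333.

0.33333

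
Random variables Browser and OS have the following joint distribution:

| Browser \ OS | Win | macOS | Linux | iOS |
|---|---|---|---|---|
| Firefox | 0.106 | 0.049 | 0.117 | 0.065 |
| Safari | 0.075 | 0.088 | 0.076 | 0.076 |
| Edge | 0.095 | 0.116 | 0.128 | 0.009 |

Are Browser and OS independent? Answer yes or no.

no

P(Browser=Edge) = 0.348 and P(OS=iOS) = 0.150, so their product is 0.05220, but P(Browser=Edge, OS=iOS) = 0.009. Since these differ, Browser and OS are not independent.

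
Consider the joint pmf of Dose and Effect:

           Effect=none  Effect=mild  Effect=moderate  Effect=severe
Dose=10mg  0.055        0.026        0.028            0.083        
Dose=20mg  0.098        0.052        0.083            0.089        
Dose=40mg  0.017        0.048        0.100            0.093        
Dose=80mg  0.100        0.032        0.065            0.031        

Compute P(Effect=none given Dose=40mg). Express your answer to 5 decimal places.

0.06589

P(Dose=40mg) = 0.017 + 0.048 + 0.100 + 0.093 = 0.258.
P(Effect=none | Dose=40mg) = 0.017/0.258 = 0.06589.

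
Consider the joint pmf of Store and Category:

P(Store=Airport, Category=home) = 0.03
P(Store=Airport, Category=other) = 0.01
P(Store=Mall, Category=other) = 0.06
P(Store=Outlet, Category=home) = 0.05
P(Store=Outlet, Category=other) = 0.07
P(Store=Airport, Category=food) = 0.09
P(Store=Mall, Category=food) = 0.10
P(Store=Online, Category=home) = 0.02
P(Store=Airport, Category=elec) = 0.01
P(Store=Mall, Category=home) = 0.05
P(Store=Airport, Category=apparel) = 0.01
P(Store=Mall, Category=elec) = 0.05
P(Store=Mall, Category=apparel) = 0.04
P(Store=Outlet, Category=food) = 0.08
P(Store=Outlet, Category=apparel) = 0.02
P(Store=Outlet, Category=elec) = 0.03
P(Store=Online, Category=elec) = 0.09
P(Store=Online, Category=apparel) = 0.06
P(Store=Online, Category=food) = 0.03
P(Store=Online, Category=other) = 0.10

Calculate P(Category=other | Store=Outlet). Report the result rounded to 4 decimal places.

0.2800

P(Store=Outlet) = 0.08 + 0.02 + 0.03 + 0.05 + 0.07 = 0.25.
P(Category=other | Store=Outlet) = 0.07/0.25 = 0.2800.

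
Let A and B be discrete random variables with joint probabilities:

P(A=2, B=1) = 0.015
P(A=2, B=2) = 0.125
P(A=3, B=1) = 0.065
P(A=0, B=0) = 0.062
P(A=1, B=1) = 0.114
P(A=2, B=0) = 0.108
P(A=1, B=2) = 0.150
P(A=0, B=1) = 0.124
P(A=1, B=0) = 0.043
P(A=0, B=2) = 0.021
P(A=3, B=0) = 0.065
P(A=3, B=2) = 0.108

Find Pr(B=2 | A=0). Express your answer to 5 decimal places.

0.10145

P(A=0) = 0.062 + 0.124 + 0.021 = 0.207.
P(B=2 | A=0) = 0.021/0.207 = 0.10145.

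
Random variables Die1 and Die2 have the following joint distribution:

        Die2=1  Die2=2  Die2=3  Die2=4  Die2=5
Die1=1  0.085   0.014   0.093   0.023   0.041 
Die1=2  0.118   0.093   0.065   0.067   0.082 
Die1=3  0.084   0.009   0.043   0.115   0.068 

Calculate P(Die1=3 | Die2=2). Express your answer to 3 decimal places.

0.078

P(Die2=2) = 0.014 + 0.093 + 0.009 = 0.116.
P(Die1=3 | Die2=2) = 0.009/0.116 = 0.078.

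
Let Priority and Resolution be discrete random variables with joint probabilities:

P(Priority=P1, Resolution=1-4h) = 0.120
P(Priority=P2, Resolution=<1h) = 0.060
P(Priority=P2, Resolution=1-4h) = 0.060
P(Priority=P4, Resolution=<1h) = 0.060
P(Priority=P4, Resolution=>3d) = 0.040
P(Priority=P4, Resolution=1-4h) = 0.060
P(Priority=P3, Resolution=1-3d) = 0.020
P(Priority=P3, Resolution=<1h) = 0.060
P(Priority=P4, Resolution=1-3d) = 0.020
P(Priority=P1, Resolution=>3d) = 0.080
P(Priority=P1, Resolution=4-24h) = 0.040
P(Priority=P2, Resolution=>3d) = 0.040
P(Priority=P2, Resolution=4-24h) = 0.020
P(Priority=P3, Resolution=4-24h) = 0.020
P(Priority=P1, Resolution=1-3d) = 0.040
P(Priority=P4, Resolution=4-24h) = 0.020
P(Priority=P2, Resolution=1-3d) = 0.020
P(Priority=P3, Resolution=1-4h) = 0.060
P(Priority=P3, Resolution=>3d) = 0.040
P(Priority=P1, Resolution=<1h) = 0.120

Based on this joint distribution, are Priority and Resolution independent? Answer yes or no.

Every cell satisfies P(Priority,Resolution) = P(Priority)·P(Resolution). For instance P(Priority=P2) = 0.200, P(Resolution=<1h) = 0.300, and 0.200×0.300 = 0.060 matches the joint entry. So Priority and Resolution are independent.

yes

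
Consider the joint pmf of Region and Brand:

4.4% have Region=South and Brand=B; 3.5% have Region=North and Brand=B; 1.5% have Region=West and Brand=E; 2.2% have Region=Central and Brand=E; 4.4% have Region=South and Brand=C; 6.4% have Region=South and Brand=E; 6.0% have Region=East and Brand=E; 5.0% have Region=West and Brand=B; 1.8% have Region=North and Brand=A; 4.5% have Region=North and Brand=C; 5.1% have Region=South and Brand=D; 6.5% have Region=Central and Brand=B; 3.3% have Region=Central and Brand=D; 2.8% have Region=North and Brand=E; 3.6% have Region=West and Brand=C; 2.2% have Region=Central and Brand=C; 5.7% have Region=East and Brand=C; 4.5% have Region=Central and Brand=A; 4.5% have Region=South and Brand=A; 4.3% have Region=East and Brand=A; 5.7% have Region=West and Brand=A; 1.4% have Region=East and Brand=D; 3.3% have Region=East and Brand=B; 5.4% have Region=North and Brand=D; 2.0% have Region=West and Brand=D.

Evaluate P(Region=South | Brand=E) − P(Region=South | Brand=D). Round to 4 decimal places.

0.0421

P(Brand=E) = 0.028 + 0.064 + 0.060 + 0.015 + 0.022 = 0.189; P(Region=South | Brand=E) = 0.064/0.189 = 0.33862.
P(Brand=D) = 0.054 + 0.051 + 0.014 + 0.020 + 0.033 = 0.172; P(Region=South | Brand=D) = 0.051/0.172 = 0.29651.
Difference = 0.0421.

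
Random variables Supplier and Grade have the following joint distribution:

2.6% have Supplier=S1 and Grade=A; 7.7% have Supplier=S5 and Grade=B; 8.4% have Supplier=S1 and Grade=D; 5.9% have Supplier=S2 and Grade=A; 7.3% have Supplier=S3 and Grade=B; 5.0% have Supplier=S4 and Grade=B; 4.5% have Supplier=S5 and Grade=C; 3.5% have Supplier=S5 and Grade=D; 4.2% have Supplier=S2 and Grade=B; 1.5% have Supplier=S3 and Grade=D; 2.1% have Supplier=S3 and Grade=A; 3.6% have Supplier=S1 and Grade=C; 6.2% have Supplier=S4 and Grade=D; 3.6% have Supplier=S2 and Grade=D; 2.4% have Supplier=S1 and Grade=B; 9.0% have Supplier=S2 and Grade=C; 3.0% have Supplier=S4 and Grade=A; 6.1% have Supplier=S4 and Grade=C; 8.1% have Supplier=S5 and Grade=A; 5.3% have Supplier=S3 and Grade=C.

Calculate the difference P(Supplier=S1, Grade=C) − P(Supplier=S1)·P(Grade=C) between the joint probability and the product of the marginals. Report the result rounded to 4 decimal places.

-0.0125

P(Supplier=S1) = 0.026 + 0.024 + 0.036 + 0.084 = 0.170.
P(Grade=C) = 0.036 + 0.090 + 0.053 + 0.061 + 0.045 = 0.285.
P(Supplier=S1, Grade=C) − P(Supplier=S1)P(Grade=C) = 0.036 − 0.170×0.285 = -0.0125.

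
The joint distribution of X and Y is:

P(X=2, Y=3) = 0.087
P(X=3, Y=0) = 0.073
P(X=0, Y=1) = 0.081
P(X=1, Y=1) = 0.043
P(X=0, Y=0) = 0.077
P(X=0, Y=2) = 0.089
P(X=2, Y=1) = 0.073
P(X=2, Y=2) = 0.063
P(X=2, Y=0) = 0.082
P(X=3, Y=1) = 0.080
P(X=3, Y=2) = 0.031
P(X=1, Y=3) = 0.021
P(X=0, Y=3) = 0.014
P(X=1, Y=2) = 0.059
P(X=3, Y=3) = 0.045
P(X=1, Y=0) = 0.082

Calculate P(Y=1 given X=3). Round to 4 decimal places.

0.3493

P(X=3) = 0.073 + 0.080 + 0.031 + 0.045 = 0.229.
P(Y=1 | X=3) = 0.080/0.229 = 0.3493.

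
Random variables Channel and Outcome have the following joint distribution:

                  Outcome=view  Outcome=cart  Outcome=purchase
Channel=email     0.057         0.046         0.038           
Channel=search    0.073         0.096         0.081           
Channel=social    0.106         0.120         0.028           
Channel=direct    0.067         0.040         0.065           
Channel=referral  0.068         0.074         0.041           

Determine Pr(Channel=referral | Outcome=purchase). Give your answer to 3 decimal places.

0.162

P(Outcome=purchase) = 0.038 + 0.081 + 0.028 + 0.065 + 0.041 = 0.253.
P(Channel=referral | Outcome=purchase) = 0.041/0.253 = 0.162.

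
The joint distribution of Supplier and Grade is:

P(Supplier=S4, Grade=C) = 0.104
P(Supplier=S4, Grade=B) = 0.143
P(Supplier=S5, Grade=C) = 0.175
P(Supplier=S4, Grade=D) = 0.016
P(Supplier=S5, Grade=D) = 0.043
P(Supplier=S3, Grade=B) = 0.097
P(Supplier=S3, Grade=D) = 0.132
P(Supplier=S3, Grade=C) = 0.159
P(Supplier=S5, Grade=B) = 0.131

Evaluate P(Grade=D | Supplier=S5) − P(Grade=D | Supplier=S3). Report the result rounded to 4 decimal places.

P(Supplier=S5) = 0.131 + 0.175 + 0.043 = 0.349; P(Grade=D | Supplier=S5) = 0.043/0.349 = 0.12321.
P(Supplier=S3) = 0.097 + 0.159 + 0.132 = 0.388; P(Grade=D | Supplier=S3) = 0.132/0.388 = 0.34021.
Difference = -0.2170.

-0.2170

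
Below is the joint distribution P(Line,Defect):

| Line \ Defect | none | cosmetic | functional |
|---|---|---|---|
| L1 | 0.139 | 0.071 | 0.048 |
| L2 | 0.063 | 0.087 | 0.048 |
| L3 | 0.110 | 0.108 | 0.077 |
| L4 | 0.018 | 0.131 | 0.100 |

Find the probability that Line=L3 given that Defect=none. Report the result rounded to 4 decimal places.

P(Defect=none) = 0.139 + 0.063 + 0.110 + 0.018 = 0.330.
P(Line=L3 | Defect=none) = 0.110/0.330 = 0.3333.

0.3333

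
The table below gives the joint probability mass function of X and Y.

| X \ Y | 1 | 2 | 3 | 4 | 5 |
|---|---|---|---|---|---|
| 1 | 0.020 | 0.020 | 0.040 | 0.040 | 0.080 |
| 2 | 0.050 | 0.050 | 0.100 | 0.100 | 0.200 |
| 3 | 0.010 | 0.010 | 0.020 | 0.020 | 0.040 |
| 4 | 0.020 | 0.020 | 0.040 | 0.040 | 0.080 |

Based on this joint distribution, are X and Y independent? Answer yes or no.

Every cell satisfies P(X,Y) = P(X)·P(Y). For instance P(X=3) = 0.100, P(Y=4) = 0.200, and 0.100×0.200 = 0.020 matches the joint entry. So X and Y are independent.

yes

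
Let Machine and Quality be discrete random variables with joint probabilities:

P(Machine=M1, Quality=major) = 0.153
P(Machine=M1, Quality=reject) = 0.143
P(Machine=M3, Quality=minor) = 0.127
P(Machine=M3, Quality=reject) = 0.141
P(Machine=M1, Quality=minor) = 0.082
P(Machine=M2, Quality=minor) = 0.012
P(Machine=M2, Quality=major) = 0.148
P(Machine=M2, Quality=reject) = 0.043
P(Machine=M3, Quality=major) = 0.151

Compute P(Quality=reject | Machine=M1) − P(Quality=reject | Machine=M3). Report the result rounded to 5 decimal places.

P(Machine=M1) = 0.082 + 0.153 + 0.143 = 0.378; P(Quality=reject | Machine=M1) = 0.143/0.378 = 0.378307.
P(Machine=M3) = 0.127 + 0.151 + 0.141 = 0.419; P(Quality=reject | Machine=M3) = 0.141/0.419 = 0.336516.
Difference = 0.04179.

0.04179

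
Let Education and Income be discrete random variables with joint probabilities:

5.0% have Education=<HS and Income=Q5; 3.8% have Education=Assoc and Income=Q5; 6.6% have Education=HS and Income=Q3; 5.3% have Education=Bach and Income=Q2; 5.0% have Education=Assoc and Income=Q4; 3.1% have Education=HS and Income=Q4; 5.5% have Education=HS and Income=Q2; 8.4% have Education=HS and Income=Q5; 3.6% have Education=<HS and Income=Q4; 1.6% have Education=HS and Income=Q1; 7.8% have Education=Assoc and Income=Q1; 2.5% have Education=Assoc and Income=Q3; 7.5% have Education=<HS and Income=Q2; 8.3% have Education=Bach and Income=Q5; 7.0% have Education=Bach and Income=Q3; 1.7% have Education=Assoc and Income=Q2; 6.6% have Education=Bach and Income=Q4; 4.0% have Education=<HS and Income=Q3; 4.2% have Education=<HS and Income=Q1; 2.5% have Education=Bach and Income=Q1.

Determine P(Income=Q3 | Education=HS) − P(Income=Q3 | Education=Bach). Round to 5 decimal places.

0.02621

P(Education=HS) = 0.016 + 0.055 + 0.066 + 0.031 + 0.084 = 0.252; P(Income=Q3 | Education=HS) = 0.066/0.252 = 0.261905.
P(Education=Bach) = 0.025 + 0.053 + 0.070 + 0.066 + 0.083 = 0.297; P(Income=Q3 | Education=Bach) = 0.070/0.297 = 0.235690.
Difference = 0.02621.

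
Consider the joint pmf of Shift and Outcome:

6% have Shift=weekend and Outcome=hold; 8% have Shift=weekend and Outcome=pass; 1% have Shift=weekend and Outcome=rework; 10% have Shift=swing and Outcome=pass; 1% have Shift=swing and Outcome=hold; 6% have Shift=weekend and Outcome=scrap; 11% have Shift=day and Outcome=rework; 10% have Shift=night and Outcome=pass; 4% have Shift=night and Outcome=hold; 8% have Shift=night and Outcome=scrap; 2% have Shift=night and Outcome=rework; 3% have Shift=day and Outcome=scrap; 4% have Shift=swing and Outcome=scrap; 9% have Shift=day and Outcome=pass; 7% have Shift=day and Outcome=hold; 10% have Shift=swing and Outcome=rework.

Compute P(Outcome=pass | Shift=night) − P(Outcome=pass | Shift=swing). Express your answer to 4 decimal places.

0.0167

P(Shift=night) = 0.10 + 0.02 + 0.08 + 0.04 = 0.24; P(Outcome=pass | Shift=night) = 0.10/0.24 = 0.41667.
P(Shift=swing) = 0.10 + 0.10 + 0.04 + 0.01 = 0.25; P(Outcome=pass | Shift=swing) = 0.10/0.25 = 0.40000.
Difference = 0.0167.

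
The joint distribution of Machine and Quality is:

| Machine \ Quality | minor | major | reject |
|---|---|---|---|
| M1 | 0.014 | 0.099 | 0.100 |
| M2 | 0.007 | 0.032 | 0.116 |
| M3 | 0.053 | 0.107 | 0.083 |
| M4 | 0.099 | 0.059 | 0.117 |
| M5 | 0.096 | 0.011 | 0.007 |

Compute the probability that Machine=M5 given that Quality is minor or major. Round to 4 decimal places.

0.1854

P(Quality=minor) = 0.014 + 0.007 + 0.053 + 0.099 + 0.096 = 0.269.
P(Quality=major) = 0.099 + 0.032 + 0.107 + 0.059 + 0.011 = 0.308.
P(Quality ∈ {minor, major}) = 0.269 + 0.308 = 0.577; P(Machine=M5, Quality ∈ {minor, major}) = 0.096 + 0.011 = 0.107.
P(Machine=M5 | Quality ∈ {minor, major}) = 0.107/0.577 = 0.1854.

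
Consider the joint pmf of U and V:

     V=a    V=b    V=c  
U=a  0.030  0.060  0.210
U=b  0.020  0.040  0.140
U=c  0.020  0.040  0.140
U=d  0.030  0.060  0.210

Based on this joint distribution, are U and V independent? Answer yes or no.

yes

Every cell satisfies P(U,V) = P(U)·P(V). For instance P(U=a) = 0.300, P(V=a) = 0.100, and 0.300×0.100 = 0.030 matches the joint entry. So U and V are independent.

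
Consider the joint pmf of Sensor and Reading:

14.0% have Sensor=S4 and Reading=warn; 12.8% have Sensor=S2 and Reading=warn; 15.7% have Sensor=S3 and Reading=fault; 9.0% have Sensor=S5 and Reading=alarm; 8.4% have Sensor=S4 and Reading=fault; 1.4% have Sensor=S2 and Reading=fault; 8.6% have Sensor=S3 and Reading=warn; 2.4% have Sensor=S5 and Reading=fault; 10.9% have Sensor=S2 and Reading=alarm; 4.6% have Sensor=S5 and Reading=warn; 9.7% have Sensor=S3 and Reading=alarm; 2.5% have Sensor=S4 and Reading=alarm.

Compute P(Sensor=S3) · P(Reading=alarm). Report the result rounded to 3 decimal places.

0.109

P(Sensor=S3) = 0.086 + 0.097 + 0.157 = 0.340.
P(Reading=alarm) = 0.109 + 0.097 + 0.025 + 0.090 = 0.321.
Product: 0.340 × 0.321 = 0.109.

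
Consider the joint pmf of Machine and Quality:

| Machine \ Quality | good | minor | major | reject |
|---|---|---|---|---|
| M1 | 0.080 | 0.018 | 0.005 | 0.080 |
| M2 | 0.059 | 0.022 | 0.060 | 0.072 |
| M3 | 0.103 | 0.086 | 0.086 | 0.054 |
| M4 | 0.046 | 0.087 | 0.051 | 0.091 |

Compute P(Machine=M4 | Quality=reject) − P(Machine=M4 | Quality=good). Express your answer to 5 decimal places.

P(Quality=reject) = 0.080 + 0.072 + 0.054 + 0.091 = 0.297; P(Machine=M4 | Quality=reject) = 0.091/0.297 = 0.306397.
P(Quality=good) = 0.080 + 0.059 + 0.103 + 0.046 = 0.288; P(Machine=M4 | Quality=good) = 0.046/0.288 = 0.159722.
Difference = 0.14668.

0.14668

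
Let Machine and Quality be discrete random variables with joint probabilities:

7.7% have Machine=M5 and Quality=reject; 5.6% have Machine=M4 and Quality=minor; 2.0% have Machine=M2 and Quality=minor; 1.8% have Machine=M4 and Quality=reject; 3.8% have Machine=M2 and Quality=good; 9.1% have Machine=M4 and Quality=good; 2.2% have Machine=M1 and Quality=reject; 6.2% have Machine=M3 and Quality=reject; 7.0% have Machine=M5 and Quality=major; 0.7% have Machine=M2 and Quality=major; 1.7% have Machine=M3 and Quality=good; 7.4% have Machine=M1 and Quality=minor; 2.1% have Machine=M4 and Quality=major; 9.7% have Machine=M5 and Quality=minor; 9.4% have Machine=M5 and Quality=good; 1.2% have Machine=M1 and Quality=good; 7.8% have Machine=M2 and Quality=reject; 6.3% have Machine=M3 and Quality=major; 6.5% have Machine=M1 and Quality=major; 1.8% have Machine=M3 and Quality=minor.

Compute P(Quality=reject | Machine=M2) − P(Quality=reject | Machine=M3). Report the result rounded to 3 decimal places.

P(Machine=M2) = 0.038 + 0.020 + 0.007 + 0.078 = 0.143; P(Quality=reject | Machine=M2) = 0.078/0.143 = 0.5455.
P(Machine=M3) = 0.017 + 0.018 + 0.063 + 0.062 = 0.160; P(Quality=reject | Machine=M3) = 0.062/0.160 = 0.3875.
Difference = 0.158.

0.158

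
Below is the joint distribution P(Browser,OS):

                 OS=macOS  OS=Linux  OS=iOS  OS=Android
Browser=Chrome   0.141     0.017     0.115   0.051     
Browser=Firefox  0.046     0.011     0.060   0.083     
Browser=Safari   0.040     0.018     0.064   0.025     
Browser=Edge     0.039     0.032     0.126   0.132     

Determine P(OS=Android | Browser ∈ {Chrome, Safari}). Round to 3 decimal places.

P(Browser=Chrome) = 0.141 + 0.017 + 0.115 + 0.051 = 0.324.
P(Browser=Safari) = 0.040 + 0.018 + 0.064 + 0.025 = 0.147.
P(Browser ∈ {Chrome, Safari}) = 0.324 + 0.147 = 0.471; P(OS=Android, Browser ∈ {Chrome, Safari}) = 0.051 + 0.025 = 0.076.
P(OS=Android | Browser ∈ {Chrome, Safari}) = 0.076/0.471 = 0.161.

0.161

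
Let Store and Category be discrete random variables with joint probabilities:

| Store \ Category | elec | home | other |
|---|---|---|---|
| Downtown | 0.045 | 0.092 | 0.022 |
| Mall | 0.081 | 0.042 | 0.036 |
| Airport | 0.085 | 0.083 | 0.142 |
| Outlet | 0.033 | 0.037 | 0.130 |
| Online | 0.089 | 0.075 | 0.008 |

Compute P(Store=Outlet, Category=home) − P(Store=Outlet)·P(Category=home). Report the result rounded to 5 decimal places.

P(Store=Outlet) = 0.033 + 0.037 + 0.130 = 0.200.
P(Category=home) = 0.092 + 0.042 + 0.083 + 0.037 + 0.075 = 0.329.
P(Store=Outlet, Category=home) − P(Store=Outlet)P(Category=home) = 0.037 − 0.200×0.329 = -0.02880.

-0.02880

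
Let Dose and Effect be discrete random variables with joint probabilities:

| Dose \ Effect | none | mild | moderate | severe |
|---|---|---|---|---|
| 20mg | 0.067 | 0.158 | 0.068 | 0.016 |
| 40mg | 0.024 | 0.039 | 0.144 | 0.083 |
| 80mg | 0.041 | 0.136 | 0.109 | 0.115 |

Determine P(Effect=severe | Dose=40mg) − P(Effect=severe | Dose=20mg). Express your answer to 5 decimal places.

P(Dose=40mg) = 0.024 + 0.039 + 0.144 + 0.083 = 0.290; P(Effect=severe | Dose=40mg) = 0.083/0.290 = 0.286207.
P(Dose=20mg) = 0.067 + 0.158 + 0.068 + 0.016 = 0.309; P(Effect=severe | Dose=20mg) = 0.016/0.309 = 0.051780.
Difference = 0.23443.

0.23443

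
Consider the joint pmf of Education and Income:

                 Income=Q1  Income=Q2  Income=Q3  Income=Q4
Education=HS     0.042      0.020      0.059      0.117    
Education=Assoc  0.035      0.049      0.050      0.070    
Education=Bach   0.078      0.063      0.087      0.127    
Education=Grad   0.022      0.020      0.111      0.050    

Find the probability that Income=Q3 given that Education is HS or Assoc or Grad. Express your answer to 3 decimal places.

P(Education=HS) = 0.042 + 0.020 + 0.059 + 0.117 = 0.238.
P(Education=Assoc) = 0.035 + 0.049 + 0.050 + 0.070 = 0.204.
P(Education=Grad) = 0.022 + 0.020 + 0.111 + 0.050 = 0.203.
P(Education ∈ {HS, Assoc, Grad}) = 0.238 + 0.204 + 0.203 = 0.645; P(Income=Q3, Education ∈ {HS, Assoc, Grad}) = 0.059 + 0.050 + 0.111 = 0.220.
P(Income=Q3 | Education ∈ {HS, Assoc, Grad}) = 0.220/0.645 = 0.341.

0.341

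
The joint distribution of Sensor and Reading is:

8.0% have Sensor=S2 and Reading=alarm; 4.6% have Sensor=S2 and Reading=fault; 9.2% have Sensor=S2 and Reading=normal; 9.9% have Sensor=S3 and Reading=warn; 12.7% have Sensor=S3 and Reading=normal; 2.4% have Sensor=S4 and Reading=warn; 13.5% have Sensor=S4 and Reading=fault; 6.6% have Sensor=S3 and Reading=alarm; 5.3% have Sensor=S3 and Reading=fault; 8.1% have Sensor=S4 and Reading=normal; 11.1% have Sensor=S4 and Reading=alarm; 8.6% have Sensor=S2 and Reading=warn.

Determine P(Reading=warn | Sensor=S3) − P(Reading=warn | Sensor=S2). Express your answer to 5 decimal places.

0.00406

P(Sensor=S3) = 0.127 + 0.099 + 0.066 + 0.053 = 0.345; P(Reading=warn | Sensor=S3) = 0.099/0.345 = 0.286957.
P(Sensor=S2) = 0.092 + 0.086 + 0.080 + 0.046 = 0.304; P(Reading=warn | Sensor=S2) = 0.086/0.304 = 0.282895.
Difference = 0.00406.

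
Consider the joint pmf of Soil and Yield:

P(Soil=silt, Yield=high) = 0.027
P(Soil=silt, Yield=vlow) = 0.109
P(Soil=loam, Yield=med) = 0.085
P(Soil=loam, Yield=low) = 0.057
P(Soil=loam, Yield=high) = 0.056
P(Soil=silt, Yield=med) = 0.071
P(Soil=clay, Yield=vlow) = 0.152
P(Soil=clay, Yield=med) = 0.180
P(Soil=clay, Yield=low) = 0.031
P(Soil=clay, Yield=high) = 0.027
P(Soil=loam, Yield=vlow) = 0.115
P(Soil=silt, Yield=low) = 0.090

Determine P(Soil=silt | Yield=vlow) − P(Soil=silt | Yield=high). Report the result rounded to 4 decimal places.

0.0444

P(Yield=vlow) = 0.115 + 0.152 + 0.109 = 0.376; P(Soil=silt | Yield=vlow) = 0.109/0.376 = 0.28989.
P(Yield=high) = 0.056 + 0.027 + 0.027 = 0.110; P(Soil=silt | Yield=high) = 0.027/0.110 = 0.24545.
Difference = 0.0444.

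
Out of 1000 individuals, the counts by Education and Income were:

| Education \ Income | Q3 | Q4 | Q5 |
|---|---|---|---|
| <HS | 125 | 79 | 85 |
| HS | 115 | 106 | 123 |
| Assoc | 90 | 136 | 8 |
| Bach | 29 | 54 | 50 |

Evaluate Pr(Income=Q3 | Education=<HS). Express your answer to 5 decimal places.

0.43253

Total with Education=<HS: 125 + 79 + 85 = 289.
P(Income=Q3 | Education=<HS) = 125/289 = 0.43253.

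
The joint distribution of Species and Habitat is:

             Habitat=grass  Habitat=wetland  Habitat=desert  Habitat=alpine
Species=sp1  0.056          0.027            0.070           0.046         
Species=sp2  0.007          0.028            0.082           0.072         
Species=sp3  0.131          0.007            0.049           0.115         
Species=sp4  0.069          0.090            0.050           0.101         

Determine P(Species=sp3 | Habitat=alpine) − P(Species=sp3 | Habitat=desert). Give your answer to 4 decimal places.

P(Habitat=alpine) = 0.046 + 0.072 + 0.115 + 0.101 = 0.334; P(Species=sp3 | Habitat=alpine) = 0.115/0.334 = 0.34431.
P(Habitat=desert) = 0.070 + 0.082 + 0.049 + 0.050 = 0.251; P(Species=sp3 | Habitat=desert) = 0.049/0.251 = 0.19522.
Difference = 0.1491.

0.1491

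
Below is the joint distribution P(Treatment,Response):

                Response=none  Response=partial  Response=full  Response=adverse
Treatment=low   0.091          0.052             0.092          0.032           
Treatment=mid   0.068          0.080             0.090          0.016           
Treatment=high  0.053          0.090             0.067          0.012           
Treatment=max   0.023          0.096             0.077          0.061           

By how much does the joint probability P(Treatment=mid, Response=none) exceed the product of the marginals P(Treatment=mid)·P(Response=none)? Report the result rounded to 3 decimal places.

0.008

P(Treatment=mid) = 0.068 + 0.080 + 0.090 + 0.016 = 0.254.
P(Response=none) = 0.091 + 0.068 + 0.053 + 0.023 = 0.235.
P(Treatment=mid, Response=none) − P(Treatment=mid)P(Response=none) = 0.068 − 0.254×0.235 = 0.008.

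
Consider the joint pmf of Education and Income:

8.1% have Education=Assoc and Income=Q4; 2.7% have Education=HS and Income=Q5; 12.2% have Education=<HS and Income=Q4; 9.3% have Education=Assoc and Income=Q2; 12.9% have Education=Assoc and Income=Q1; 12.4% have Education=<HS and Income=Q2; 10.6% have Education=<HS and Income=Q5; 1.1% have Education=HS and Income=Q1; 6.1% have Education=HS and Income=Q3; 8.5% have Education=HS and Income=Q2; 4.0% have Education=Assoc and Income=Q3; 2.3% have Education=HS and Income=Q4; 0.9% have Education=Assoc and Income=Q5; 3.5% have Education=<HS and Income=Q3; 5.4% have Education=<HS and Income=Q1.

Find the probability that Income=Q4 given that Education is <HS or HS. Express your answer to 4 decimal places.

0.2238

P(Education=<HS) = 0.054 + 0.124 + 0.035 + 0.122 + 0.106 = 0.441.
P(Education=HS) = 0.011 + 0.085 + 0.061 + 0.023 + 0.027 = 0.207.
P(Education ∈ {<HS, HS}) = 0.441 + 0.207 = 0.648; P(Income=Q4, Education ∈ {<HS, HS}) = 0.122 + 0.023 = 0.145.
P(Income=Q4 | Education ∈ {<HS, HS}) = 0.145/0.648 = 0.2238.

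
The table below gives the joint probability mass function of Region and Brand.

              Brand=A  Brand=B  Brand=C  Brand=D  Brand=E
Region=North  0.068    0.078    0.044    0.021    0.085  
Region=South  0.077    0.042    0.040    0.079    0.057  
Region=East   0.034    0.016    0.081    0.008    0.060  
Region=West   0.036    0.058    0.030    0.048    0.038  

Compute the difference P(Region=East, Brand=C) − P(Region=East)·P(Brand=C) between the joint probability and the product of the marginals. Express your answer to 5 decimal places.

0.04220

P(Region=East) = 0.034 + 0.016 + 0.081 + 0.008 + 0.060 = 0.199.
P(Brand=C) = 0.044 + 0.040 + 0.081 + 0.030 = 0.195.
P(Region=East, Brand=C) − P(Region=East)P(Brand=C) = 0.081 − 0.199×0.195 = 0.04220.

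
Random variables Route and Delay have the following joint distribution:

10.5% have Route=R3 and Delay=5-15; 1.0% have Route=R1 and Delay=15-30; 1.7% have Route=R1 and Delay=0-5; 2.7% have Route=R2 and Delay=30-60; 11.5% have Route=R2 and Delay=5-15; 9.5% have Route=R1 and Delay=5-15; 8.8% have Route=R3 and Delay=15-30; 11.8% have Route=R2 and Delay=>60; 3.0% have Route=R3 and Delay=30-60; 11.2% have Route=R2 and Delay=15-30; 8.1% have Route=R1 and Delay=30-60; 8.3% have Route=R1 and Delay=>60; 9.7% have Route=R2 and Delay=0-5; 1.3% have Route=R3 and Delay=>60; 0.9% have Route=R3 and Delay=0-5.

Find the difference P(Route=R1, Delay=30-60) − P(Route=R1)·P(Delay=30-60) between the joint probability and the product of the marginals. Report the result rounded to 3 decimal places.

0.042

P(Route=R1) = 0.017 + 0.095 + 0.010 + 0.081 + 0.083 = 0.286.
P(Delay=30-60) = 0.081 + 0.027 + 0.030 = 0.138.
P(Route=R1, Delay=30-60) − P(Route=R1)P(Delay=30-60) = 0.081 − 0.286×0.138 = 0.042.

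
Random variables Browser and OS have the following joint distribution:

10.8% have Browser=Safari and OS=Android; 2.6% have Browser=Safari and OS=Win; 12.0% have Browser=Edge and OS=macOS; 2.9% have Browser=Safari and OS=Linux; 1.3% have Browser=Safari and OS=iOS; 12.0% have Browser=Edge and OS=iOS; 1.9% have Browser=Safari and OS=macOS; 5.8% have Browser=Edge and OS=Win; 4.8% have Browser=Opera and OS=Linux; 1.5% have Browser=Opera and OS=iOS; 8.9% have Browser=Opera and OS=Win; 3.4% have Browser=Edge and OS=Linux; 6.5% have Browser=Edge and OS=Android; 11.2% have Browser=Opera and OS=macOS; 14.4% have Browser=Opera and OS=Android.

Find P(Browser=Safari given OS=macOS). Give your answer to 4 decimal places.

0.0757

P(OS=macOS) = 0.019 + 0.120 + 0.112 = 0.251.
P(Browser=Safari | OS=macOS) = 0.019/0.251 = 0.0757.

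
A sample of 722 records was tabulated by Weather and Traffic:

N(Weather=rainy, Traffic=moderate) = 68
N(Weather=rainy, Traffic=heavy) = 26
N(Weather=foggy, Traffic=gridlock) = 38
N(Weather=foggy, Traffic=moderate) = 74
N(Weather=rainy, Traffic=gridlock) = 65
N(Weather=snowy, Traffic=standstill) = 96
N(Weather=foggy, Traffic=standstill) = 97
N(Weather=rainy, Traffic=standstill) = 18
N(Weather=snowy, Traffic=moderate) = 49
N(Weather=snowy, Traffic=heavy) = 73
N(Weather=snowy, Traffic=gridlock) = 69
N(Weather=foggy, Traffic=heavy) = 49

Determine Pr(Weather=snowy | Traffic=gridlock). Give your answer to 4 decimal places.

Total with Traffic=gridlock: 65 + 69 + 38 = 172.
P(Weather=snowy | Traffic=gridlock) = 69/172 = 0.4012.

0.4012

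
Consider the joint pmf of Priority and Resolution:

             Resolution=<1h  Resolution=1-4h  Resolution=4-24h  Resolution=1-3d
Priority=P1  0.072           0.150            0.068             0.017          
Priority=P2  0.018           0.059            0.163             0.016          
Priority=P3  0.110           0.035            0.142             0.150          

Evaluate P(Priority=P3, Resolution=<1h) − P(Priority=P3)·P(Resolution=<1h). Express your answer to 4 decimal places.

P(Priority=P3) = 0.110 + 0.035 + 0.142 + 0.150 = 0.437.
P(Resolution=<1h) = 0.072 + 0.018 + 0.110 = 0.200.
P(Priority=P3, Resolution=<1h) − P(Priority=P3)P(Resolution=<1h) = 0.110 − 0.437×0.200 = 0.0226.

0.0226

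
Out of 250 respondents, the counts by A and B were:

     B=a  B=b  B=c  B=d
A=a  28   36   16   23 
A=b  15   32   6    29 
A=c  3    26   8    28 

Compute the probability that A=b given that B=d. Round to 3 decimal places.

0.363

Total with B=d: 23 + 29 + 28 = 80.
P(A=b | B=d) = 29/80 = 0.363.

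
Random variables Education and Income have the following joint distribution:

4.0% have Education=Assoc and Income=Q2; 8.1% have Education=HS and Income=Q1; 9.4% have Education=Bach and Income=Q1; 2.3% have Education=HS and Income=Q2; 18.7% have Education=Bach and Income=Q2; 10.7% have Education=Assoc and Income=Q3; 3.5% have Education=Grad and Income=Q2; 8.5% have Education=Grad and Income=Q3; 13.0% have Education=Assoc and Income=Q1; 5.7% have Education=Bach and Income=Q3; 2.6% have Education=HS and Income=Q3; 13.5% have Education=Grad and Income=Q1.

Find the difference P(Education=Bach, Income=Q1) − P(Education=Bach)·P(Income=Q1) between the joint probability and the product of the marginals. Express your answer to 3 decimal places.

-0.055

P(Education=Bach) = 0.094 + 0.187 + 0.057 = 0.338.
P(Income=Q1) = 0.081 + 0.130 + 0.094 + 0.135 = 0.440.
P(Education=Bach, Income=Q1) − P(Education=Bach)P(Income=Q1) = 0.094 − 0.338×0.440 = -0.055.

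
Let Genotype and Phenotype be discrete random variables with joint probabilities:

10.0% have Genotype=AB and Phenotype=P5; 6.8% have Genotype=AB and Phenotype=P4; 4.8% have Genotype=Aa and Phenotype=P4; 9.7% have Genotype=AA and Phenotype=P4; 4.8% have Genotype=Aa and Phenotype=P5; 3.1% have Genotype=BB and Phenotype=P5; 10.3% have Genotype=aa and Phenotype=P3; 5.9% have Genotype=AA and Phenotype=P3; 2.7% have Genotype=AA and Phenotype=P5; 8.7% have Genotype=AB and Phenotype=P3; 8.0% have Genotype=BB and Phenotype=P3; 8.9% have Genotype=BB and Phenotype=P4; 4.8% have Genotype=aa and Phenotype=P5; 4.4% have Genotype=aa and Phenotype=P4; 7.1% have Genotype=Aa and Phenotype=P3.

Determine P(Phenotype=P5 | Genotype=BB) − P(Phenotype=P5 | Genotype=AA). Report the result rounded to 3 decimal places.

0.007

P(Genotype=BB) = 0.080 + 0.089 + 0.031 = 0.200; P(Phenotype=P5 | Genotype=BB) = 0.031/0.200 = 0.1550.
P(Genotype=AA) = 0.059 + 0.097 + 0.027 = 0.183; P(Phenotype=P5 | Genotype=AA) = 0.027/0.183 = 0.1475.
Difference = 0.007.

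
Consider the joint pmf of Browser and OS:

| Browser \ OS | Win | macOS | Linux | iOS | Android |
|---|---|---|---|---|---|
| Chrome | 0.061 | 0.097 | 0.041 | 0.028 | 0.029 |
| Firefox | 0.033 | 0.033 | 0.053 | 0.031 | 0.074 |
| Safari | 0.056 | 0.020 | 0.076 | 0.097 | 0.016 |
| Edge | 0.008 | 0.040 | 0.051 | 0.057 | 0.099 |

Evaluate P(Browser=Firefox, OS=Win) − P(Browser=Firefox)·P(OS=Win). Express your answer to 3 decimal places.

P(Browser=Firefox) = 0.033 + 0.033 + 0.053 + 0.031 + 0.074 = 0.224.
P(OS=Win) = 0.061 + 0.033 + 0.056 + 0.008 = 0.158.
P(Browser=Firefox, OS=Win) − P(Browser=Firefox)P(OS=Win) = 0.033 − 0.224×0.158 = -0.002.

-0.002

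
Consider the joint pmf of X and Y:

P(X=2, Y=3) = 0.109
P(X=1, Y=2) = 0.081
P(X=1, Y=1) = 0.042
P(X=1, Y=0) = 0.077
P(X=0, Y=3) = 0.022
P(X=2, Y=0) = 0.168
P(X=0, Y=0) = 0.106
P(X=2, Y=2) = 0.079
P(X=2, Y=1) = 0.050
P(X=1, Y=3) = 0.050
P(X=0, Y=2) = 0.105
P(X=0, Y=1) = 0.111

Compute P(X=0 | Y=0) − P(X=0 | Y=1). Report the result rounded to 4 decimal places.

-0.2448

P(Y=0) = 0.106 + 0.077 + 0.168 = 0.351; P(X=0 | Y=0) = 0.106/0.351 = 0.30199.
P(Y=1) = 0.111 + 0.042 + 0.050 = 0.203; P(X=0 | Y=1) = 0.111/0.203 = 0.54680.
Difference = -0.2448.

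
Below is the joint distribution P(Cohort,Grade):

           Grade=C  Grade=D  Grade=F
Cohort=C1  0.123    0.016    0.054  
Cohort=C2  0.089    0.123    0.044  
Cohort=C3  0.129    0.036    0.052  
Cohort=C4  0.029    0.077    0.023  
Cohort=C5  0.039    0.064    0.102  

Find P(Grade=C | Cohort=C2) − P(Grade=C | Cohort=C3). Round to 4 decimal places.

P(Cohort=C2) = 0.089 + 0.123 + 0.044 = 0.256; P(Grade=C | Cohort=C2) = 0.089/0.256 = 0.34766.
P(Cohort=C3) = 0.129 + 0.036 + 0.052 = 0.217; P(Grade=C | Cohort=C3) = 0.129/0.217 = 0.59447.
Difference = -0.2468.

-0.2468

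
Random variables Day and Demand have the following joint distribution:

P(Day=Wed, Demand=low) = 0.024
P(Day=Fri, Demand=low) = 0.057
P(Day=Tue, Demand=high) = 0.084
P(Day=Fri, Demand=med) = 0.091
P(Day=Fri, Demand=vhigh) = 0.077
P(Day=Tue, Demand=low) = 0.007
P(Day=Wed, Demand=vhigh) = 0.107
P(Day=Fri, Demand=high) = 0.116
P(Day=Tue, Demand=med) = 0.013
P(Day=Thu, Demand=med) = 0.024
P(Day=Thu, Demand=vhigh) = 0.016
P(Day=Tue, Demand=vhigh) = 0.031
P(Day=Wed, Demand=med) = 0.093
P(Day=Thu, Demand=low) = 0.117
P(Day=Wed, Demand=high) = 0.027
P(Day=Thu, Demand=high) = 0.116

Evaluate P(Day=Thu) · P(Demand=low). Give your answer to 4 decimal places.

P(Day=Thu) = 0.117 + 0.024 + 0.116 + 0.016 = 0.273.
P(Demand=low) = 0.007 + 0.024 + 0.117 + 0.057 = 0.205.
Product: 0.273 × 0.205 = 0.0560.

0.0560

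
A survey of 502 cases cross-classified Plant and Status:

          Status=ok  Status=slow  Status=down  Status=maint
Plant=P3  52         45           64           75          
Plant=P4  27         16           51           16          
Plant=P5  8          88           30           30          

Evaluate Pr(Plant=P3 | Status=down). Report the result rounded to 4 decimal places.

Total with Status=down: 64 + 51 + 30 = 145.
P(Plant=P3 | Status=down) = 64/145 = 0.4414.

0.4414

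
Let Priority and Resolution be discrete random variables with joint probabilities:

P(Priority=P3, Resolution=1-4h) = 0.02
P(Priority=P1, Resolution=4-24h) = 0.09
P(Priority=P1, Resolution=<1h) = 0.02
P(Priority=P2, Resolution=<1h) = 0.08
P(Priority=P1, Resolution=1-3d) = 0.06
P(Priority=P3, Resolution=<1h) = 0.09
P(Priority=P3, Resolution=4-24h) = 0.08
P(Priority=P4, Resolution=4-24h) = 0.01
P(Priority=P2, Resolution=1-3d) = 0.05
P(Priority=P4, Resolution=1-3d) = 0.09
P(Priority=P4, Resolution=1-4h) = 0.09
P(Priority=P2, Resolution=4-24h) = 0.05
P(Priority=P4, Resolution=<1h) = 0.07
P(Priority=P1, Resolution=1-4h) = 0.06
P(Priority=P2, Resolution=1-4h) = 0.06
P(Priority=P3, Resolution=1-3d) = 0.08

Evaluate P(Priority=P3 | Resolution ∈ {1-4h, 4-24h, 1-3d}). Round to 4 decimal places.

P(Resolution=1-4h) = 0.06 + 0.06 + 0.02 + 0.09 = 0.23.
P(Resolution=4-24h) = 0.09 + 0.05 + 0.08 + 0.01 = 0.23.
P(Resolution=1-3d) = 0.06 + 0.05 + 0.08 + 0.09 = 0.28.
P(Resolution ∈ {1-4h, 4-24h, 1-3d}) = 0.23 + 0.23 + 0.28 = 0.74; P(Priority=P3, Resolution ∈ {1-4h, 4-24h, 1-3d}) = 0.02 + 0.08 + 0.08 = 0.18.
P(Priority=P3 | Resolution ∈ {1-4h, 4-24h, 1-3d}) = 0.18/0.74 = 0.2432.

0.2432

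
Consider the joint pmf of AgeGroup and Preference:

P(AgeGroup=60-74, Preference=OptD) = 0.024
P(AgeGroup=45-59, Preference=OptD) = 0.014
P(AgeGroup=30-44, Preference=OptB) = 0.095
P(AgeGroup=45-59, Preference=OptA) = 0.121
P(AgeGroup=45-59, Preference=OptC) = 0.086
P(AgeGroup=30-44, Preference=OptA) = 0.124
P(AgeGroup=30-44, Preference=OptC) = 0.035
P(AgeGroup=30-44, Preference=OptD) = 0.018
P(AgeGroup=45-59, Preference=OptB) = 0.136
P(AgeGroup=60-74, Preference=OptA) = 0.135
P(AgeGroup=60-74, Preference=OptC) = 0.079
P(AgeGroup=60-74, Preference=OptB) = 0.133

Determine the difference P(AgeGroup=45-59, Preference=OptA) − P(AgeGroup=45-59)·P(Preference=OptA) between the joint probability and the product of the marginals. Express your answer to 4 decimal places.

-0.0147

P(AgeGroup=45-59) = 0.121 + 0.136 + 0.086 + 0.014 = 0.357.
P(Preference=OptA) = 0.124 + 0.121 + 0.135 = 0.380.
P(AgeGroup=45-59, Preference=OptA) − P(AgeGroup=45-59)P(Preference=OptA) = 0.121 − 0.357×0.380 = -0.0147.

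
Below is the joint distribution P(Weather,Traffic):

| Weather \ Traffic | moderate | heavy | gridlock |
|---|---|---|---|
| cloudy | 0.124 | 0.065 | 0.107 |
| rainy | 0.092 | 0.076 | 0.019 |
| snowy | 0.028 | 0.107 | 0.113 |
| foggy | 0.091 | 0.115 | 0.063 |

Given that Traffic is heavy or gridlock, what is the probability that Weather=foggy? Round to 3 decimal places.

P(Traffic=heavy) = 0.065 + 0.076 + 0.107 + 0.115 = 0.363.
P(Traffic=gridlock) = 0.107 + 0.019 + 0.113 + 0.063 = 0.302.
P(Traffic ∈ {heavy, gridlock}) = 0.363 + 0.302 = 0.665; P(Weather=foggy, Traffic ∈ {heavy, gridlock}) = 0.115 + 0.063 = 0.178.
P(Weather=foggy | Traffic ∈ {heavy, gridlock}) = 0.178/0.665 = 0.268.

0.268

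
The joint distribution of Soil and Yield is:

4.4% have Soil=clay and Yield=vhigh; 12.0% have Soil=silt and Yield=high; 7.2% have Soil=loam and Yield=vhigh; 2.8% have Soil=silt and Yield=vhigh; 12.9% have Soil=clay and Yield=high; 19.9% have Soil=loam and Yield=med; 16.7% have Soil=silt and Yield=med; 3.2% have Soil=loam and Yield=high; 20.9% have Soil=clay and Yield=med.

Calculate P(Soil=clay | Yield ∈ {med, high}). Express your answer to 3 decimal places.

P(Yield=med) = 0.199 + 0.209 + 0.167 = 0.575.
P(Yield=high) = 0.032 + 0.129 + 0.120 = 0.281.
P(Yield ∈ {med, high}) = 0.575 + 0.281 = 0.856; P(Soil=clay, Yield ∈ {med, high}) = 0.209 + 0.129 = 0.338.
P(Soil=clay | Yield ∈ {med, high}) = 0.338/0.856 = 0.395.

0.395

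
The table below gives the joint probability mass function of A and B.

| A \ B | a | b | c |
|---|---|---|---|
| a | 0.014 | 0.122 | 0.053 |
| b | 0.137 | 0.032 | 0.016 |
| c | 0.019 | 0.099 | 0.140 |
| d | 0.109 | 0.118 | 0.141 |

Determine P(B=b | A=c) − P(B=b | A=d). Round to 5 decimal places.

0.06307

P(A=c) = 0.019 + 0.099 + 0.140 = 0.258; P(B=b | A=c) = 0.099/0.258 = 0.383721.
P(A=d) = 0.109 + 0.118 + 0.141 = 0.368; P(B=b | A=d) = 0.118/0.368 = 0.320652.
Difference = 0.06307.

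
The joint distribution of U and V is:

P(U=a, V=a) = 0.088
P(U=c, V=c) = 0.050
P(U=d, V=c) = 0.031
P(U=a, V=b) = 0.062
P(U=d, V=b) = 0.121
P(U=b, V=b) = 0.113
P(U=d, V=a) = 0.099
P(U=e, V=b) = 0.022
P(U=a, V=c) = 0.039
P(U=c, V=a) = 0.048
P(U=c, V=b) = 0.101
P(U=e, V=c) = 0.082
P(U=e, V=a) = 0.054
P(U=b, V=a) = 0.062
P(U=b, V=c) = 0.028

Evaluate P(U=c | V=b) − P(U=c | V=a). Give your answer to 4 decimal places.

P(V=b) = 0.062 + 0.113 + 0.101 + 0.121 + 0.022 = 0.419; P(U=c | V=b) = 0.101/0.419 = 0.24105.
P(V=a) = 0.088 + 0.062 + 0.048 + 0.099 + 0.054 = 0.351; P(U=c | V=a) = 0.048/0.351 = 0.13675.
Difference = 0.1043.

0.1043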